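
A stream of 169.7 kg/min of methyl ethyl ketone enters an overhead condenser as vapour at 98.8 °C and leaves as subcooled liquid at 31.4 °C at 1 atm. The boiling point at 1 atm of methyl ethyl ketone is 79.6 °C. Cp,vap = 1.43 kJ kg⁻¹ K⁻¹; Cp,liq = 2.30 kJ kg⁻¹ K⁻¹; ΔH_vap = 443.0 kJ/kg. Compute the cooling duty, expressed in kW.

vapour 98.8→79.6 °C: -27.456 kJ/kg
condensation at 79.6 °C: -443 kJ/kg
liquid 79.6→31.4 °C: -110.86 kJ/kg
Δh = -27.456 + -443 + -110.86 = -581.32 kJ/kg
Q = ṁ·Δh = 169.7 kg/min × -581.32 kJ/kg = -98649 kJ/min
|Q| = 1644.2 kW

Q_c = 1640 kW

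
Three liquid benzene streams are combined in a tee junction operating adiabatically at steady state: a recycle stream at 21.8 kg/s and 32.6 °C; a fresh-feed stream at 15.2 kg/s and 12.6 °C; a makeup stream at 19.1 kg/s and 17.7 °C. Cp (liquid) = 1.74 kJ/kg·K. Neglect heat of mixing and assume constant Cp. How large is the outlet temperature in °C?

Energy balance with Q = 0: Σ ṁᵢCp,ᵢ(T_out − Tᵢ) = 0
T_out = Σ ṁᵢCp,ᵢTᵢ / Σ ṁᵢCp,ᵢ
      = 2158.1 / 97.614 = 22.108 °C

T_out = 22.1 °C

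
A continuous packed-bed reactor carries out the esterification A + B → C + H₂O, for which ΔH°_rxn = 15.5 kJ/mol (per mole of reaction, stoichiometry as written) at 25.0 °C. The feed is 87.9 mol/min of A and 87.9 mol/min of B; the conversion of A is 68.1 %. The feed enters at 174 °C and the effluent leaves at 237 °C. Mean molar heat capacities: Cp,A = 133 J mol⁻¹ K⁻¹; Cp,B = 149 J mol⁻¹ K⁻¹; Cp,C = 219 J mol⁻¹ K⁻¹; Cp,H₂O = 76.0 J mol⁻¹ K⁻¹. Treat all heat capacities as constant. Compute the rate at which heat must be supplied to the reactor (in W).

Extent of reaction ξ = 0.681 × 87.9 = 59.86 mol/min
Reaction term: ξ·ΔH°_rxn = 59.86 × 15.5 = 927.83 kJ/min
Sensible, feed 174→25 °C: -3693.4 kJ/min
Outlet flows (mol/min): A 28.04, B 28.04, C 59.86, H₂O 59.86
Sensible, products 25→237 °C: 5420 kJ/min
Q = ΔH = 2654.4 kJ/min = 44.241 kW
Heat supplied = 44241 W

Q_in = 44200 W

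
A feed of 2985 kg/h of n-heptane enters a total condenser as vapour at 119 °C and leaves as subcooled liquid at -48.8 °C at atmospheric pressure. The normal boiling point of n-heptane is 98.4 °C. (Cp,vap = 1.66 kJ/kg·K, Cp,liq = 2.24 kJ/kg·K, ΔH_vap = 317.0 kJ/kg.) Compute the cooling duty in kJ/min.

vapour 119→98.4 °C: -34.196 kJ/kg
condensation at 98.4 °C: -317 kJ/kg
liquid 98.4→-48.8 °C: -329.73 kJ/kg
Δh = -34.196 + -317 + -329.73 = -680.92 kJ/kg
Q = ṁ·Δh = 2985 kg/h × -680.92 kJ/kg = -2.0326e+06 kJ/h
|Q| = 564.6 kW = 33876 kJ/min

Q_c = 33900 kJ/min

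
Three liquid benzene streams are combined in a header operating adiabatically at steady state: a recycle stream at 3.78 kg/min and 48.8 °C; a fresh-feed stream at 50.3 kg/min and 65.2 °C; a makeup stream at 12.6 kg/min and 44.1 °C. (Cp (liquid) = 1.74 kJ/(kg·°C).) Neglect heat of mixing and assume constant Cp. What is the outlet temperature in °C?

T_out = 60.3 °C

No heat crosses the boundary, so H_out = H_in.
T_out = Σ ṁᵢCp,ᵢTᵢ / Σ ṁᵢCp,ᵢ
      = 6994.3 / 116.02 = 60.283 °C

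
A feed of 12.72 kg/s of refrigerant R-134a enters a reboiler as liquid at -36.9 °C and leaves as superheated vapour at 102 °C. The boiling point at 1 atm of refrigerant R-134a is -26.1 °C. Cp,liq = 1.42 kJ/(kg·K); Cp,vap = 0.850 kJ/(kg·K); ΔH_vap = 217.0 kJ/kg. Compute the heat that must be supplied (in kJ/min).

liquid -36.9→-26.1 °C: 15.336 kJ/kg
vaporisation at -26.1 °C: 217 kJ/kg
vapour -26.1→102 °C: 108.88 kJ/kg
Δh = 15.336 + 217 + 108.88 = 341.22 kJ/kg
Q = ṁ·Δh = 12.72 kg/s × 341.22 kJ/kg = 4340.3 kJ/s
|Q| = 4340.3 kW = 260420 kJ/min

Q = 260000 kJ/min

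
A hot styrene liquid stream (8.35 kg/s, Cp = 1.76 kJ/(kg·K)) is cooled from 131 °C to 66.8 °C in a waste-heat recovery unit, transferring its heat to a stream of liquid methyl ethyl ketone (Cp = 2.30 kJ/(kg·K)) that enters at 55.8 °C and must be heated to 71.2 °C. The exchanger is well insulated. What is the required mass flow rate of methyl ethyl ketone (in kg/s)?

ṁ_c = 26.6 kg/s

Heat released by hot stream: Q = 8.35 × 1.76 × (131 − 66.8) = 943.48 kJ/s
Energy balance on cold side (adiabatic exchanger): Q = ṁ_c·Cp_c·(T_c,out − T_c,in)
ṁ_c = 943.48 / [2.30 × (71.2 − 55.8)] = 26.637 kg/s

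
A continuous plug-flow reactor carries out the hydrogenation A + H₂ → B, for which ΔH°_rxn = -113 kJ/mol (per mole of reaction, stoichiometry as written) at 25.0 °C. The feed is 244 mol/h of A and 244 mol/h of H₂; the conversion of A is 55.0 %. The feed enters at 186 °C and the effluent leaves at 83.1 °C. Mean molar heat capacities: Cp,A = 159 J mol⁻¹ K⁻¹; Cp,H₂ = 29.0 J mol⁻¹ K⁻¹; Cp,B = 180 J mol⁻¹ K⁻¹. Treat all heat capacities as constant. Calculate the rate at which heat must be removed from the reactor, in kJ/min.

Extent of reaction ξ = 0.550 × 244 = 134.2 mol/h
Reaction term: ξ·ΔH°_rxn = 134.2 × -113 = -15165 kJ/h
Sensible, feed 186→25 °C: -7385.4 kJ/h
Outlet flows (mol/h): A 109.8, H₂ 109.8, B 134.2
Sensible, products 25→83.1 °C: 2602.8 kJ/h
Q = ΔH = -19947 kJ/h = -5.5409 kW
Heat removed = 332.45 kJ/min

Q_out = 332 kJ/min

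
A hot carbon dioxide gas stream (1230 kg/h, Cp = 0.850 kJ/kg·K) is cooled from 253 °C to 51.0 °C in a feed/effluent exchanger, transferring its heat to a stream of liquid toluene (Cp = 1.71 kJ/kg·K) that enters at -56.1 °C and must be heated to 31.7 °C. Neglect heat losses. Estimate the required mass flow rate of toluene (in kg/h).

Heat released by hot stream: Q = 1230 × 0.850 × (253 − 51.0) = 211190 kJ/h
Energy balance on cold side (adiabatic exchanger): Q = ṁ_c·Cp_c·(T_c,out − T_c,in)
ṁ_c = 211190 / [1.71 × (31.7 − -56.1)] = 1406.6 kg/h

ṁ_c = 1410 kg/h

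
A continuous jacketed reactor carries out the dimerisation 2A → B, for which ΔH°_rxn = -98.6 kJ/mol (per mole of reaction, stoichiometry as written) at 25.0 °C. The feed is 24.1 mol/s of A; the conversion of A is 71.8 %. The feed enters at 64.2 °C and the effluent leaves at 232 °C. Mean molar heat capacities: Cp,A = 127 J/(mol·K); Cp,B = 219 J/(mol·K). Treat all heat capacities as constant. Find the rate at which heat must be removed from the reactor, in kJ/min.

Q_out = 24100 kJ/min

Extent of reaction ξ = 0.718 × 24.1 / 2 = 8.6519 mol/s
Reaction term: ξ·ΔH°_rxn = 8.6519 × -98.6 = -853.08 kJ/s
Sensible, feed 64.2→25 °C: -119.98 kJ/s
Outlet flows (mol/s): A 6.7962, B 8.6519
Sensible, products 25→232 °C: 570.88 kJ/s
Q = ΔH = -402.17 kJ/s = -402.17 kW
Heat removed = 24130 kJ/min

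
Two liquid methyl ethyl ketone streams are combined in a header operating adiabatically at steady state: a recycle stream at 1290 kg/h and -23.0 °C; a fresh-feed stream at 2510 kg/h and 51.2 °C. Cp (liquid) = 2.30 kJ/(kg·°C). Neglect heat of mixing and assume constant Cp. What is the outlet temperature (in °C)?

No heat crosses the boundary, so H_out = H_in.
T_out = Σ ṁᵢCp,ᵢTᵢ / Σ ṁᵢCp,ᵢ
      = 227340 / 8740 = 26.011 °C

T_out = 26.0 °C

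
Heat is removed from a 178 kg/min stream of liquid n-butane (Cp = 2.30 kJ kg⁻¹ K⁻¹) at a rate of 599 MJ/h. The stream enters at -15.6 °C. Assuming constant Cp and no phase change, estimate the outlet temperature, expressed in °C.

T_out = -40.0 °C

Q = 599 MJ/h = 9983.3 kJ/min
ΔT = Q/(ṁ·Cp) = 9983.3/(178×2.30) = 24.385 K
T_out = -15.6 − 24.385 = -39.985 °C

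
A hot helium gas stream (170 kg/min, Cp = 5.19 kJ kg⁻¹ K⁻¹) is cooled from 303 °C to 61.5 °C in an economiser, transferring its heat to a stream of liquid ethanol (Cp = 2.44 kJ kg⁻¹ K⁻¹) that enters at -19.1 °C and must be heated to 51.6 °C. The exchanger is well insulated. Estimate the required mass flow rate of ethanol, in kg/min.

Heat released by hot stream: Q = 170 × 5.19 × (303 − 61.5) = 213080 kJ/min
Energy balance on cold side (adiabatic exchanger): Q = ṁ_c·Cp_c·(T_c,out − T_c,in)
ṁ_c = 213080 / [2.44 × (51.6 − -19.1)] = 1235.2 kg/min

ṁ_c = 1240 kg/min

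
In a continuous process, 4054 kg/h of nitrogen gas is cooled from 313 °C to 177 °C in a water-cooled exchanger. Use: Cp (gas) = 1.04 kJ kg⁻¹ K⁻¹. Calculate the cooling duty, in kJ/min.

Q_c = 9560 kJ/min

Q = ṁ·Cp·ΔT = 4054 × 1.04 × (177 − 313) = -573400 kJ/h
Converting: 573400 / 3600 s = 159.28 kW
Cooling duty = 9556.6 kJ/min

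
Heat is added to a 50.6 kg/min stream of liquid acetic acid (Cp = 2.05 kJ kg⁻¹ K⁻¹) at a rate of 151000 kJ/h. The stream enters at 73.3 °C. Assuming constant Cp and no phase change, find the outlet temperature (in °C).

Q = 151000 kJ/h = 2516.7 kJ/min
ΔT = Q/(ṁ·Cp) = 2516.7/(50.6×2.05) = 24.262 K
T_out = 73.3 + 24.262 = 97.562 °C

T_out = 97.6 °C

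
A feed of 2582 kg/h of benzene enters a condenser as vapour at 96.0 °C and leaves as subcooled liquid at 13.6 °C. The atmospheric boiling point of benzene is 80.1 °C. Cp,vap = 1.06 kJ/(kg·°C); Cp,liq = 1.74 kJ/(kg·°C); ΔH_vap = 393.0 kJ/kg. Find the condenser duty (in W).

vapour 96.0→80.1 °C: -16.854 kJ/kg
condensation at 80.1 °C: -393 kJ/kg
liquid 80.1→13.6 °C: -115.71 kJ/kg
Δh = -16.854 + -393 + -115.71 = -525.56 kJ/kg
Q = ṁ·Δh = 2582 kg/h × -525.56 kJ/kg = -1.357e+06 kJ/h
|Q| = 376.95 kW = 376950 W

Q_c = 377000 W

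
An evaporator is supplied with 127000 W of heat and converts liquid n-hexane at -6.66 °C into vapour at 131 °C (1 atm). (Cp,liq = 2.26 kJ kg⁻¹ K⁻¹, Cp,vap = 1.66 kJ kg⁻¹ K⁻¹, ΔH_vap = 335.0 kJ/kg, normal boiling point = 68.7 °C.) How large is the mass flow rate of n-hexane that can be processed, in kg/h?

ṁ = 751 kg/h

Δh = 2.26×(68.7−-6.66) + 335.0 + 1.66×(131−68.7) = 608.73 kJ/kg
Q = 127000 W = 127 kJ/s = 457200 kJ/h
ṁ = Q/Δh = 457200 / 608.73 = 751.07 kg/h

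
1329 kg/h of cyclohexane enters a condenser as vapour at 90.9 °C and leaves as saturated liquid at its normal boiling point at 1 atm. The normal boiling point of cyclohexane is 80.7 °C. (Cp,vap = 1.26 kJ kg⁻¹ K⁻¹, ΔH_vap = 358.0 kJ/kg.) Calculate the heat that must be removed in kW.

vapour 90.9→80.7 °C: -12.852 kJ/kg
condensation at 80.7 °C: -358 kJ/kg
Δh = -12.852 + -358 = -370.85 kJ/kg
Q = ṁ·Δh = 1329 kg/h × -370.85 kJ/kg = -492860 kJ/h
|Q| = 136.91 kW

Q_c = 137 kW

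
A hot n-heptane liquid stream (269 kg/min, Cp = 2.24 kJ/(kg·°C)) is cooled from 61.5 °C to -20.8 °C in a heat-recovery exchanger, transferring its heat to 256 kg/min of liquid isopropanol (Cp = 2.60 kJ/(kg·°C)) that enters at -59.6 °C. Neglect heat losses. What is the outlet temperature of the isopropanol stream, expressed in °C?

T_c,out = 14.9 °C

Heat released by hot stream: Q = 269 × 2.24 × (61.5 − -20.8) = 49591 kJ/min
Energy balance on cold side (adiabatic exchanger): Q = ṁ_c·Cp_c·(T_c,out − T_c,in)
T_c,out = -59.6 + 49591/(256 × 2.60) = 14.905 °C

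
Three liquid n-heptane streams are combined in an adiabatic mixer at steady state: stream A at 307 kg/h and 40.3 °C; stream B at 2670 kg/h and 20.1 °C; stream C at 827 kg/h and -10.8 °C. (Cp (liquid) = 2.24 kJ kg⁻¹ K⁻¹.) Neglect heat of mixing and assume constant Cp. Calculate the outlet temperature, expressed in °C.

Adiabatic, steady state ⇒ Σ ṁᵢCp,ᵢ(T_out − Tᵢ) = 0
T_out = Σ ṁᵢCp,ᵢTᵢ / Σ ṁᵢCp,ᵢ
      = 127920 / 8521 = 15.012 °C

T_out = 15.0 °C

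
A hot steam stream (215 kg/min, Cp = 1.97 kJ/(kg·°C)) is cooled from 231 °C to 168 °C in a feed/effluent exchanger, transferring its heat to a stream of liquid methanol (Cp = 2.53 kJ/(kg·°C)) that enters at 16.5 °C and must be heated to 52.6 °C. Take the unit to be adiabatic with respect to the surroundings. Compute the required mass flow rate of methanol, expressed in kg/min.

Heat released by hot stream: Q = 215 × 1.97 × (231 − 168) = 26684 kJ/min
Energy balance on cold side (adiabatic exchanger): Q = ṁ_c·Cp_c·(T_c,out − T_c,in)
ṁ_c = 26684 / [2.53 × (52.6 − 16.5)] = 292.16 kg/min

ṁ_c = 292 kg/min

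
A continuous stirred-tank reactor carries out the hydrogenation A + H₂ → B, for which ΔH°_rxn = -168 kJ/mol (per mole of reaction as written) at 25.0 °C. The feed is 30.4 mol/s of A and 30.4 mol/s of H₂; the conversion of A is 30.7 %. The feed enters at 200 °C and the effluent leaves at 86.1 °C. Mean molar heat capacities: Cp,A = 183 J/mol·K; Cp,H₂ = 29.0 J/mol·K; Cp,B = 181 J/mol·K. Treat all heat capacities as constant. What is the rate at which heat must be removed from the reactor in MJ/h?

Extent of reaction ξ = 0.307 × 30.4 = 9.3328 mol/s
Reaction term: ξ·ΔH°_rxn = 9.3328 × -168 = -1567.9 kJ/s
Sensible, feed 200→25 °C: -1127.8 kJ/s
Outlet flows (mol/s): A 21.067, H₂ 21.067, B 9.3328
Sensible, products 25→86.1 °C: 376.1 kJ/s
Q = ΔH = -2319.7 kJ/s = -2319.7 kW
Heat removed = 8350.7 MJ/h

Q_out = 8350 MJ/h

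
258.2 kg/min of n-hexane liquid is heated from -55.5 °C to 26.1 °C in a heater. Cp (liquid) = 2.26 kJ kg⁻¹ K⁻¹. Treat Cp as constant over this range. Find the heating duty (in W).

Q = ṁ·Cp·ΔT = 258.2 × 2.26 × (26.1 − -55.5) = 47616 kJ/min
Converting: 47616 / 60 s = 793.6 kW
Heating duty = 793600 W

Q = 794000 W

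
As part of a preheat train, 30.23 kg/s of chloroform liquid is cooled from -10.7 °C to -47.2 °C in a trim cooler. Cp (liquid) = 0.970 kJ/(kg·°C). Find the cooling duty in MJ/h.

Q = ṁ·Cp·ΔT = 30.23 × 0.970 × (-47.2 − -10.7) = -1070.3 kJ/s
Cooling duty = 3853.1 MJ/h

Q_c = 3850 MJ/h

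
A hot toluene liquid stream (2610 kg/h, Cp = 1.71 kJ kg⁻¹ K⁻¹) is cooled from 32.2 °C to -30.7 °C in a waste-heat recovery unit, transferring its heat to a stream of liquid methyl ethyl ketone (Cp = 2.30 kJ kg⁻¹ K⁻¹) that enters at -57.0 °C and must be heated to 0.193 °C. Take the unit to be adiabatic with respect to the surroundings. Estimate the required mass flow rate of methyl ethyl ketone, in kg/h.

Heat released by hot stream: Q = 2610 × 1.71 × (32.2 − -30.7) = 280730 kJ/h
Energy balance on cold side (adiabatic exchanger): Q = ṁ_c·Cp_c·(T_c,out − T_c,in)
ṁ_c = 280730 / [2.30 × (0.193 − -57.0)] = 2134.1 kg/h

ṁ_c = 2130 kg/h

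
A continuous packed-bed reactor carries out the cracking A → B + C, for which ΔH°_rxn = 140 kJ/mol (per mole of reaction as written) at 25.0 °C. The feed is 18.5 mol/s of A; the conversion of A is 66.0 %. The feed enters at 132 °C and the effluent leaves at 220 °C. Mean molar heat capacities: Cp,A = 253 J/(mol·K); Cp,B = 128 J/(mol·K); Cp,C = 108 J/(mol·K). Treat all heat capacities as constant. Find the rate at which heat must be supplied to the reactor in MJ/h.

Q_in = 7490 MJ/h

Extent of reaction ξ = 0.660 × 18.5 = 12.21 mol/s
Reaction term: ξ·ΔH°_rxn = 12.21 × 140 = 1709.4 kJ/s
Sensible, feed 132→25 °C: -500.81 kJ/s
Outlet flows (mol/s): A 6.29, B 12.21, C 12.21
Sensible, products 25→220 °C: 872.22 kJ/s
Q = ΔH = 2080.8 kJ/s = 2080.8 kW
Heat supplied = 7490.9 MJ/h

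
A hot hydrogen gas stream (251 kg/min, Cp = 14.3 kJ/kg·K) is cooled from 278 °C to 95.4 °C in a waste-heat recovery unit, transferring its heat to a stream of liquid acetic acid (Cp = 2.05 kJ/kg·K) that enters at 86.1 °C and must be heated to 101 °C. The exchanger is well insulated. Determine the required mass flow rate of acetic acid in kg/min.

ṁ_c = 21500 kg/min

Heat released by hot stream: Q = 251 × 14.3 × (278 − 95.4) = 655410 kJ/min
Energy balance on cold side (adiabatic exchanger): Q = ṁ_c·Cp_c·(T_c,out − T_c,in)
ṁ_c = 655410 / [2.05 × (101 − 86.1)] = 21457 kg/min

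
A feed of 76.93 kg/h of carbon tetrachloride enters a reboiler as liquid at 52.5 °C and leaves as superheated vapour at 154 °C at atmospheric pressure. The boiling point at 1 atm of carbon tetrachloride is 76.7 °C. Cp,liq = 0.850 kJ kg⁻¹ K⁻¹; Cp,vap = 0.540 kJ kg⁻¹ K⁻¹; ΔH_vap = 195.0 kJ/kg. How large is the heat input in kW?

liquid 52.5→76.7 °C: 20.57 kJ/kg
vaporisation at 76.7 °C: 195 kJ/kg
vapour 76.7→154 °C: 41.742 kJ/kg
Δh = 20.57 + 195 + 41.742 = 257.31 kJ/kg
Q = ṁ·Δh = 76.93 kg/h × 257.31 kJ/kg = 19795 kJ/h
|Q| = 5.4986 kW

Q = 5.50 kW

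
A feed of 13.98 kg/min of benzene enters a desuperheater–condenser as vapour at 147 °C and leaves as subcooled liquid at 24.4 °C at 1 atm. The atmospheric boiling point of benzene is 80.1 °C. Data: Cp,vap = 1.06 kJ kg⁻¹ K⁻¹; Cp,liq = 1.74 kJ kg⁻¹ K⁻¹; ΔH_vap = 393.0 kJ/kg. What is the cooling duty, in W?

vapour 147→80.1 °C: -70.914 kJ/kg
condensation at 80.1 °C: -393 kJ/kg
liquid 80.1→24.4 °C: -96.918 kJ/kg
Δh = -70.914 + -393 + -96.918 = -560.83 kJ/kg
Q = ṁ·Δh = 13.98 kg/min × -560.83 kJ/kg = -7840.4 kJ/min
|Q| = 130.67 kW = 130670 W

Q_c = 131000 W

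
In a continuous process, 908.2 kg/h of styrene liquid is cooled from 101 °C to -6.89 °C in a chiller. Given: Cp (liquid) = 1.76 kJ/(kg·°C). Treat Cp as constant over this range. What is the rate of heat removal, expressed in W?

Q_c = 47900 W

Q = ṁ·Cp·ΔT = 908.2 × 1.76 × (-6.89 − 101) = -172450 kJ/h
Converting: 172450 / 3600 s = 47.904 kW
Cooling duty = 47904 W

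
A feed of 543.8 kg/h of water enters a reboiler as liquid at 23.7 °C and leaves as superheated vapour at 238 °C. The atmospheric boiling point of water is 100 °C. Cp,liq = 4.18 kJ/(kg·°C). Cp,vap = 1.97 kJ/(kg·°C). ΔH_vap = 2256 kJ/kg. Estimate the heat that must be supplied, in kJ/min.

Q = 25800 kJ/min

liquid 23.7→100 °C: 318.93 kJ/kg
vaporisation at 100 °C: 2256 kJ/kg
vapour 100→238 °C: 271.86 kJ/kg
Δh = 318.93 + 2256 + 271.86 = 2846.8 kJ/kg
Q = ṁ·Δh = 543.8 kg/h × 2846.8 kJ/kg = 1.5481e+06 kJ/h
|Q| = 430.02 kW = 25801 kJ/min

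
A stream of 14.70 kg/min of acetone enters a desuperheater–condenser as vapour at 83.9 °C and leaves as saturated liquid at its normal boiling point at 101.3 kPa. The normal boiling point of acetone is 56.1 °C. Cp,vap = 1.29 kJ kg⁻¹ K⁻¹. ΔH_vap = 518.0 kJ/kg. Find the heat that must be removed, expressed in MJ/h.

vapour 83.9→56.1 °C: -35.862 kJ/kg
condensation at 56.1 °C: -518 kJ/kg
Δh = -35.862 + -518 = -553.86 kJ/kg
Q = ṁ·Δh = 14.70 kg/min × -553.86 kJ/kg = -8141.8 kJ/min
|Q| = 135.7 kW = 488.51 MJ/h

Q_c = 489 MJ/h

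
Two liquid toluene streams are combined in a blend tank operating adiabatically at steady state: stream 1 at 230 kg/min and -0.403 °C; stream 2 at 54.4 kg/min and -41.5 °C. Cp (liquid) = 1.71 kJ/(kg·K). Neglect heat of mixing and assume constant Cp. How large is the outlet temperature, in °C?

Adiabatic, steady state ⇒ Σ ṁᵢCp,ᵢ(T_out − Tᵢ) = 0
Σ ṁᵢCp,ᵢTᵢ = 230×1.71×-0.403 + 54.4×1.71×-41.5 = -4019
Σ ṁᵢCp,ᵢ = 230×1.71 + 54.4×1.71 = 486.32
T_out = -4019 / 486.32 = -8.264 °C

T_out = -8.26 °C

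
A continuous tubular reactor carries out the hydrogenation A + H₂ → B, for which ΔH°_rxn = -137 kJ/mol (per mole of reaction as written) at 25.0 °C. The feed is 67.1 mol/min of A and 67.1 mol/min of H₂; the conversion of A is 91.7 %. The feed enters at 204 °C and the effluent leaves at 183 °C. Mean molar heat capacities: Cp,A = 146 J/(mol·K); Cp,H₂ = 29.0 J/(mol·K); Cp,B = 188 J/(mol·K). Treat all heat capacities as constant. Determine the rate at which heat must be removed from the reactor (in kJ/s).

Q_out = 142 kJ/s

Extent of reaction ξ = 0.917 × 67.1 = 61.531 mol/min
Reaction term: ξ·ΔH°_rxn = 61.531 × -137 = -8429.7 kJ/min
Sensible, feed 204→25 °C: -2101.9 kJ/min
Outlet flows (mol/min): A 5.5693, H₂ 5.5693, B 61.531
Sensible, products 25→183 °C: 1981.7 kJ/min
Q = ΔH = -8549.9 kJ/min = -142.5 kW
Heat removed = 142.5 kJ/s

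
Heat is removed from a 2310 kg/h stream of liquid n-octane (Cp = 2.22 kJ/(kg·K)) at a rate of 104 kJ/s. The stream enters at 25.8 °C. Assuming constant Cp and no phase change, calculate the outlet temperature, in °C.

Q = 104 kJ/s = 374400 kJ/h
ΔT = Q/(ṁ·Cp) = 374400/(2310×2.22) = 73.008 K
T_out = 25.8 − 73.008 = -47.208 °C

T_out = -47.2 °C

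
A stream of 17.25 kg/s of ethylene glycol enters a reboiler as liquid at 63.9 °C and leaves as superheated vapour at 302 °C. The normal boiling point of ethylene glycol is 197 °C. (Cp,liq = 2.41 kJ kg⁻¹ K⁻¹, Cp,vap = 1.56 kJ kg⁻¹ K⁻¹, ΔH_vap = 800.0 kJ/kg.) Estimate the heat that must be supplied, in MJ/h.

Q = 79800 MJ/h

liquid 63.9→197 °C: 320.77 kJ/kg
vaporisation at 197 °C: 800 kJ/kg
vapour 197→302 °C: 163.8 kJ/kg
Δh = 320.77 + 800 + 163.8 = 1284.6 kJ/kg
Q = ṁ·Δh = 17.25 kg/s × 1284.6 kJ/kg = 22159 kJ/s
|Q| = 22159 kW = 79772 MJ/h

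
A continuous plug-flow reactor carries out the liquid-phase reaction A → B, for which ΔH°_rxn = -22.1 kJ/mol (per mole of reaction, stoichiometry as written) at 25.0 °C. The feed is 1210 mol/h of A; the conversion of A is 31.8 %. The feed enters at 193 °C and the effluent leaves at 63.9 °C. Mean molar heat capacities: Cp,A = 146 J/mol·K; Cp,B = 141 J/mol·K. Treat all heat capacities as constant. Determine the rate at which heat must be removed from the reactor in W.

Q_out = 8720 W

Extent of reaction ξ = 0.318 × 1210 = 384.78 mol/h
Reaction term: ξ·ΔH°_rxn = 384.78 × -22.1 = -8503.6 kJ/h
Sensible, feed 193→25 °C: -29679 kJ/h
Outlet flows (mol/h): A 825.22, B 384.78
Sensible, products 25→63.9 °C: 6797.2 kJ/h
Q = ΔH = -31385 kJ/h = -8.7181 kW
Heat removed = 8718.1 W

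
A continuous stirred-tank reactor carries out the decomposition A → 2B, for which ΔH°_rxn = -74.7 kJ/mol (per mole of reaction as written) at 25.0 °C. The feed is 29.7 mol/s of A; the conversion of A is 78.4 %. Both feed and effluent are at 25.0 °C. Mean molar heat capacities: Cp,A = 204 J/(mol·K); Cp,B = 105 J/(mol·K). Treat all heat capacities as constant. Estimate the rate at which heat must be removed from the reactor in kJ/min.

Extent of reaction ξ = 0.784 × 29.7 = 23.285 mol/s
Reaction term: ξ·ΔH°_rxn = 23.285 × -74.7 = -1739.4 kJ/s
Q = ΔH = -1739.4 kJ/s = -1739.4 kW
Heat removed = 104360 kJ/min

Q_out = 104000 kJ/min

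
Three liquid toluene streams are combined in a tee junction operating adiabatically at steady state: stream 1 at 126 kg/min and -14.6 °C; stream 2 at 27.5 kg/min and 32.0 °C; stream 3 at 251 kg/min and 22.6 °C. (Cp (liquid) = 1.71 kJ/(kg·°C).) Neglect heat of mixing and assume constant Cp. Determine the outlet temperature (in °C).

T_out = 11.7 °C

Energy balance with Q = 0: Σ ṁᵢCp,ᵢ(T_out − Tᵢ) = 0
T_out = Σ ṁᵢCp,ᵢTᵢ / Σ ṁᵢCp,ᵢ
      = 8059.2 / 691.69 = 11.651 °C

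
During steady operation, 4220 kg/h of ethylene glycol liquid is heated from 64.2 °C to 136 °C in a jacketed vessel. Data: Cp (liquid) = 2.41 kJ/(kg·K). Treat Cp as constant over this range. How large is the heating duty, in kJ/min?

Q = ṁ·Cp·ΔT = 4220 × 2.41 × (136 − 64.2) = 730220 kJ/h
Converting: 730220 / 3600 s = 202.84 kW
Heating duty = 12170 kJ/min

Q = 12200 kJ/min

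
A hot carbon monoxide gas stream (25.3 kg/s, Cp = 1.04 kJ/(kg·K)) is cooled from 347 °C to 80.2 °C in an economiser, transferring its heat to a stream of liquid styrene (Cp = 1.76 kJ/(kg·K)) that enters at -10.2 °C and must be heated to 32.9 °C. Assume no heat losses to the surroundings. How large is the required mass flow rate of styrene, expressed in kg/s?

Heat released by hot stream: Q = 25.3 × 1.04 × (347 − 80.2) = 7020 kJ/s
Energy balance on cold side (adiabatic exchanger): Q = ṁ_c·Cp_c·(T_c,out − T_c,in)
ṁ_c = 7020 / [1.76 × (32.9 − -10.2)] = 92.544 kg/s

ṁ_c = 92.5 kg/s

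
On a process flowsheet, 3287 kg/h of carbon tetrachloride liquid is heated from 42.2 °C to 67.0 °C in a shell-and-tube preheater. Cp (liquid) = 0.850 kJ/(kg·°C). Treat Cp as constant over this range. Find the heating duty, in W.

Q = ṁ·Cp·ΔT = 3287 × 0.850 × (67.0 − 42.2) = 69290 kJ/h
Converting: 69290 / 3600 s = 19.247 kW
Heating duty = 19247 W

Q = 19200 W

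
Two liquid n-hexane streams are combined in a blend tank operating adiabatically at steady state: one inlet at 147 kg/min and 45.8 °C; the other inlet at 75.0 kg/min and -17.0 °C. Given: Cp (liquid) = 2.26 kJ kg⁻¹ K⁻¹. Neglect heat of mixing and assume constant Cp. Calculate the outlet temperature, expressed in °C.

Energy balance with Q = 0: Σ ṁᵢCp,ᵢ(T_out − Tᵢ) = 0
Σ ṁᵢCp,ᵢTᵢ = 147×2.26×45.8 + 75.0×2.26×-17.0 = 12334
Σ ṁᵢCp,ᵢ = 147×2.26 + 75.0×2.26 = 501.72
T_out = 12334 / 501.72 = 24.584 °C

T_out = 24.6 °C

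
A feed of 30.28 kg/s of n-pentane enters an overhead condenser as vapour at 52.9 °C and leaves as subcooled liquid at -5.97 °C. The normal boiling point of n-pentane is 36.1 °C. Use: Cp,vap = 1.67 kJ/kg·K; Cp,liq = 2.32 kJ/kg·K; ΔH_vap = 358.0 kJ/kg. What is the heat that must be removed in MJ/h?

vapour 52.9→36.1 °C: -28.056 kJ/kg
condensation at 36.1 °C: -358 kJ/kg
liquid 36.1→-5.97 °C: -97.602 kJ/kg
Δh = -28.056 + -358 + -97.602 = -483.66 kJ/kg
Q = ṁ·Δh = 30.28 kg/s × -483.66 kJ/kg = -14645 kJ/s
|Q| = 14645 kW = 52723 MJ/h

Q_c = 52700 MJ/h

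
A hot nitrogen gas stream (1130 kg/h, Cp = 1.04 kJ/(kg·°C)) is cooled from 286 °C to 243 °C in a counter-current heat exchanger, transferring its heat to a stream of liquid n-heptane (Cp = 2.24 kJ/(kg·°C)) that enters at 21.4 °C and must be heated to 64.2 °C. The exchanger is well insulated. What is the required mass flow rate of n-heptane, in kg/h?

ṁ_c = 527 kg/h

Heat released by hot stream: Q = 1130 × 1.04 × (286 − 243) = 50534 kJ/h
Energy balance on cold side (adiabatic exchanger): Q = ṁ_c·Cp_c·(T_c,out − T_c,in)
ṁ_c = 50534 / [2.24 × (64.2 − 21.4)] = 527.09 kg/h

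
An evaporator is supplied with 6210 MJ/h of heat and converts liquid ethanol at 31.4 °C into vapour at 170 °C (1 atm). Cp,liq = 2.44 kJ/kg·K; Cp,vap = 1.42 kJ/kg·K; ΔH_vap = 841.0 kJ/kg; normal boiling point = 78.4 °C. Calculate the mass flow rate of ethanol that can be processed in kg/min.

ṁ = 95.3 kg/min

Δh = 2.44×(78.4−31.4) + 841.0 + 1.42×(170−78.4) = 1085.8 kJ/kg
Q = 6210 MJ/h = 1725 kJ/s = 103500 kJ/min
ṁ = Q/Δh = 103500 / 1085.8 = 95.326 kg/min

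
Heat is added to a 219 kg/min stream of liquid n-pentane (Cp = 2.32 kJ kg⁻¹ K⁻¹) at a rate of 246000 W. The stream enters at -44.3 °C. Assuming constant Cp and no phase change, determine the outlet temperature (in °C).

T_out = -15.2 °C

Q = 246000 W = 14760 kJ/min
ΔT = Q/(ṁ·Cp) = 14760/(219×2.32) = 29.051 K
T_out = -44.3 + 29.051 = -15.249 °C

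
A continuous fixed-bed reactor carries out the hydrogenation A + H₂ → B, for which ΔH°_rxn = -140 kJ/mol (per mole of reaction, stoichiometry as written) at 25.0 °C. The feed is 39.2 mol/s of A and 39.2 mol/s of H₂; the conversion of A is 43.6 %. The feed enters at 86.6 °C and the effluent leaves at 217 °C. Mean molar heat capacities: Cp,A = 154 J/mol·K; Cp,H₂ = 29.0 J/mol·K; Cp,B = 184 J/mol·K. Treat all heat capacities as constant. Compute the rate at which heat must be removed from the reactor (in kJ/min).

Extent of reaction ξ = 0.436 × 39.2 = 17.091 mol/s
Reaction term: ξ·ΔH°_rxn = 17.091 × -140 = -2392.8 kJ/s
Sensible, feed 86.6→25 °C: -441.89 kJ/s
Outlet flows (mol/s): A 22.109, H₂ 22.109, B 17.091
Sensible, products 25→217 °C: 1380.6 kJ/s
Q = ΔH = -1454 kJ/s = -1454 kW
Heat removed = 87243 kJ/min

Q_out = 87200 kJ/min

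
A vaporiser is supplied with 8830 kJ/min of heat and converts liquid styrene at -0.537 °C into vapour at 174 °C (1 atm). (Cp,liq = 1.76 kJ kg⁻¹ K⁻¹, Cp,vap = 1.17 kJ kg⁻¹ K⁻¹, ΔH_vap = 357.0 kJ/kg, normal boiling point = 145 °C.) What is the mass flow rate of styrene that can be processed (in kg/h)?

ṁ = 819 kg/h

Δh = 1.76×(145−-0.537) + 357.0 + 1.17×(174−145) = 647.08 kJ/kg
Q = 8830 kJ/min = 147.17 kJ/s = 529800 kJ/h
ṁ = Q/Δh = 529800 / 647.08 = 818.76 kg/h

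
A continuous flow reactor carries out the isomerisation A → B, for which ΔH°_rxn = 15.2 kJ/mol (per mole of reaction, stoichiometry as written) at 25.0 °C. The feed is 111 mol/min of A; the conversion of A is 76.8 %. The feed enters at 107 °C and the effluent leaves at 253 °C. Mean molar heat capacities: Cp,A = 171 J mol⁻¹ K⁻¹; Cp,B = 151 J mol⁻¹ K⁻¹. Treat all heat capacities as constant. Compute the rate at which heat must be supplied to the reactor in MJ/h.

Q_in = 221 MJ/h

Extent of reaction ξ = 0.768 × 111 = 85.248 mol/min
Reaction term: ξ·ΔH°_rxn = 85.248 × 15.2 = 1295.8 kJ/min
Sensible, feed 107→25 °C: -1556.4 kJ/min
Outlet flows (mol/min): A 25.752, B 85.248
Sensible, products 25→253 °C: 3938.9 kJ/min
Q = ΔH = 3678.3 kJ/min = 61.304 kW
Heat supplied = 220.7 MJ/h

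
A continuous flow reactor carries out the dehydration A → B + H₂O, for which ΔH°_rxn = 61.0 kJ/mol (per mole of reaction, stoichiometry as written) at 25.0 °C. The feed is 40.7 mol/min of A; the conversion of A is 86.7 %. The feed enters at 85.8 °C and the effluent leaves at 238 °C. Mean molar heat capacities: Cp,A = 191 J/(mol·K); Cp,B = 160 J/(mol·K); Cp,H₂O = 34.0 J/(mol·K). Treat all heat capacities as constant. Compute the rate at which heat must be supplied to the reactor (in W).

Extent of reaction ξ = 0.867 × 40.7 = 35.287 mol/min
Reaction term: ξ·ΔH°_rxn = 35.287 × 61.0 = 2152.5 kJ/min
Sensible, feed 85.8→25 °C: -472.64 kJ/min
Outlet flows (mol/min): A 5.4131, B 35.287, H₂O 35.287
Sensible, products 25→238 °C: 1678.3 kJ/min
Q = ΔH = 3358.2 kJ/min = 55.97 kW
Heat supplied = 55970 W

Q_in = 56000 W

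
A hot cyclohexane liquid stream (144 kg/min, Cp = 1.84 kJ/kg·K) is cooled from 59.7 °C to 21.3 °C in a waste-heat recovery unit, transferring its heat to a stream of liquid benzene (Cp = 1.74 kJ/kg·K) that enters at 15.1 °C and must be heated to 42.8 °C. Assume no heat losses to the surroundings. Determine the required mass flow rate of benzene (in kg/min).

Heat released by hot stream: Q = 144 × 1.84 × (59.7 − 21.3) = 10174 kJ/min
Energy balance on cold side (adiabatic exchanger): Q = ṁ_c·Cp_c·(T_c,out − T_c,in)
ṁ_c = 10174 / [1.74 × (42.8 − 15.1)] = 211.1 kg/min

ṁ_c = 211 kg/min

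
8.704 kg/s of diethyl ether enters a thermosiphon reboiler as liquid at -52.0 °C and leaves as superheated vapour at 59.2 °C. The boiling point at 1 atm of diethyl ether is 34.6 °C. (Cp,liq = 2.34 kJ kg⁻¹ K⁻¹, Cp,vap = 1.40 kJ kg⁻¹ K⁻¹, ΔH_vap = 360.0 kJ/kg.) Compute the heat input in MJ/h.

liquid -52.0→34.6 °C: 202.64 kJ/kg
vaporisation at 34.6 °C: 360 kJ/kg
vapour 34.6→59.2 °C: 34.44 kJ/kg
Δh = 202.64 + 360 + 34.44 = 597.08 kJ/kg
Q = ṁ·Δh = 8.704 kg/s × 597.08 kJ/kg = 5197 kJ/s
|Q| = 5197 kW = 18709 MJ/h

Q = 18700 MJ/h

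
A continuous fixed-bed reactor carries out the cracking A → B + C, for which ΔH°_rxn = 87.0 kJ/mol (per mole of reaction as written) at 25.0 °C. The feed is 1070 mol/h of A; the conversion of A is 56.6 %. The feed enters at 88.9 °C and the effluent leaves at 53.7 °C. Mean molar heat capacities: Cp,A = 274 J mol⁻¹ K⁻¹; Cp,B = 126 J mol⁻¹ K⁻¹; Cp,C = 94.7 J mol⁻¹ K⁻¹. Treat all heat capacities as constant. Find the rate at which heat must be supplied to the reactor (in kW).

Q_in = 11.5 kW

Extent of reaction ξ = 0.566 × 1070 = 605.62 mol/h
Reaction term: ξ·ΔH°_rxn = 605.62 × 87.0 = 52689 kJ/h
Sensible, feed 88.9→25 °C: -18734 kJ/h
Outlet flows (mol/h): A 464.38, B 605.62, C 605.62
Sensible, products 25→53.7 °C: 7487.8 kJ/h
Q = ΔH = 41443 kJ/h = 11.512 kW
Heat supplied = 11.512 kW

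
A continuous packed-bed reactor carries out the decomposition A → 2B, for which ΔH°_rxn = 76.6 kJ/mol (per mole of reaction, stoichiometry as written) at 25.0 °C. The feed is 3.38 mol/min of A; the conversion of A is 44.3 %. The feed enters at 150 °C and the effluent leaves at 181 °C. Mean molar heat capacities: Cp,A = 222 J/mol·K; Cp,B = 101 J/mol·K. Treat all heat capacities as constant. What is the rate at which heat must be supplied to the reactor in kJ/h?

Q_in = 8000 kJ/h

Extent of reaction ξ = 0.443 × 3.38 = 1.4973 mol/min
Reaction term: ξ·ΔH°_rxn = 1.4973 × 76.6 = 114.7 kJ/min
Sensible, feed 150→25 °C: -93.795 kJ/min
Outlet flows (mol/min): A 1.8827, B 2.9947
Sensible, products 25→181 °C: 112.38 kJ/min
Q = ΔH = 133.29 kJ/min = 2.2214 kW
Heat supplied = 7997.1 kJ/h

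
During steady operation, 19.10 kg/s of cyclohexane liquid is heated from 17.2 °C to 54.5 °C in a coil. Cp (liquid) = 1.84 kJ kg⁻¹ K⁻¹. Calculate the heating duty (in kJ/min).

Q = 78700 kJ/min

Q = ṁ·Cp·ΔT = 19.10 × 1.84 × (54.5 − 17.2) = 1310.9 kJ/s
Heating duty = 78652 kJ/min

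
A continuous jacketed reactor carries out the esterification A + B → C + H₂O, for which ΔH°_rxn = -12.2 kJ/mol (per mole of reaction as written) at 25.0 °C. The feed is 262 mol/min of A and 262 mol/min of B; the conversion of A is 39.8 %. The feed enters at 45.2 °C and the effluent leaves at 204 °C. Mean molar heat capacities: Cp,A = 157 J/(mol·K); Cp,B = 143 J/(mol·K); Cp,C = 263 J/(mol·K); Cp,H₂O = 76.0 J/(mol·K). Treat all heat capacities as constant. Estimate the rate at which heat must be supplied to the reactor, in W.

Q_in = 199000 W

Extent of reaction ξ = 0.398 × 262 = 104.28 mol/min
Reaction term: ξ·ΔH°_rxn = 104.28 × -12.2 = -1272.2 kJ/min
Sensible, feed 45.2→25 °C: -1587.7 kJ/min
Outlet flows (mol/min): A 157.72, B 157.72, C 104.28, H₂O 104.28
Sensible, products 25→204 °C: 14797 kJ/min
Q = ΔH = 11937 kJ/min = 198.96 kW
Heat supplied = 198960 W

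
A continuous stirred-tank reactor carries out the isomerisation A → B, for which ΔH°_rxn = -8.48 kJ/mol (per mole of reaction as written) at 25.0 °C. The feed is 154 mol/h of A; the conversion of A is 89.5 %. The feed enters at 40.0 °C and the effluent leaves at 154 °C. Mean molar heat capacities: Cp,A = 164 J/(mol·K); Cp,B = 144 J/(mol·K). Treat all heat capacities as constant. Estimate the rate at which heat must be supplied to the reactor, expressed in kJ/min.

Extent of reaction ξ = 0.895 × 154 = 137.83 mol/h
Reaction term: ξ·ΔH°_rxn = 137.83 × -8.48 = -1168.8 kJ/h
Sensible, feed 40.0→25 °C: -378.84 kJ/h
Outlet flows (mol/h): A 16.17, B 137.83
Sensible, products 25→154 °C: 2902.4 kJ/h
Q = ΔH = 1354.8 kJ/h = 0.37633 kW
Heat supplied = 22.58 kJ/min

Q_in = 22.6 kJ/min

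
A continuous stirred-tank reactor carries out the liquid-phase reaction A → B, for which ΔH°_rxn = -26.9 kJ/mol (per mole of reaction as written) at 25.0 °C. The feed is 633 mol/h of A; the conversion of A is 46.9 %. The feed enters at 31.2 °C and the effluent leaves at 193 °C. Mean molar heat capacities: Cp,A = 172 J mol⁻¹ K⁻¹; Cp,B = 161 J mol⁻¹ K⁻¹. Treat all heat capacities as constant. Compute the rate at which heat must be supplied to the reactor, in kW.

Q_in = 2.52 kW

Extent of reaction ξ = 0.469 × 633 = 296.88 mol/h
Reaction term: ξ·ΔH°_rxn = 296.88 × -26.9 = -7986 kJ/h
Sensible, feed 31.2→25 °C: -675.03 kJ/h
Outlet flows (mol/h): A 336.12, B 296.88
Sensible, products 25→193 °C: 17743 kJ/h
Q = ΔH = 9081.5 kJ/h = 2.5226 kW
Heat supplied = 2.5226 kW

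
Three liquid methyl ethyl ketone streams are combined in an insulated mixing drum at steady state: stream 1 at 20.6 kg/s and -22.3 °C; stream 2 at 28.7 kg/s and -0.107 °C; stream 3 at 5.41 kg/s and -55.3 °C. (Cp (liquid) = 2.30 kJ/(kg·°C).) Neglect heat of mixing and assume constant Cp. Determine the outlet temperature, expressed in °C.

Energy balance with Q = 0: Σ ṁᵢCp,ᵢ(T_out − Tᵢ) = 0
T_out = Σ ṁᵢCp,ᵢTᵢ / Σ ṁᵢCp,ᵢ
      = -1751.7 / 125.83 = -13.921 °C

T_out = -13.9 °C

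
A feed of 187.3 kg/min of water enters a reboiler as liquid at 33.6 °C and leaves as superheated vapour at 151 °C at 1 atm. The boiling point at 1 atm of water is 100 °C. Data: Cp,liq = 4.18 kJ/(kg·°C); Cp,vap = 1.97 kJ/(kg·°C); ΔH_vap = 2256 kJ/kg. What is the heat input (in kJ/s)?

liquid 33.6→100 °C: 277.55 kJ/kg
vaporisation at 100 °C: 2256 kJ/kg
vapour 100→151 °C: 100.47 kJ/kg
Δh = 277.55 + 2256 + 100.47 = 2634 kJ/kg
Q = ṁ·Δh = 187.3 kg/min × 2634 kJ/kg = 493350 kJ/min
|Q| = 8222.5 kW

Q = 8220 kJ/s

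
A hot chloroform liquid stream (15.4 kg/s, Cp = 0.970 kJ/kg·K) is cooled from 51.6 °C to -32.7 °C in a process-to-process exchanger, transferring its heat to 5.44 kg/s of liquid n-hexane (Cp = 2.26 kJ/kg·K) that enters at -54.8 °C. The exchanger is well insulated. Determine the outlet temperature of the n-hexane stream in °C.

T_c,out = 47.6 °C

Heat released by hot stream: Q = 15.4 × 0.970 × (51.6 − -32.7) = 1259.3 kJ/s
Energy balance on cold side (adiabatic exchanger): Q = ṁ_c·Cp_c·(T_c,out − T_c,in)
T_c,out = -54.8 + 1259.3/(5.44 × 2.26) = 47.627 °C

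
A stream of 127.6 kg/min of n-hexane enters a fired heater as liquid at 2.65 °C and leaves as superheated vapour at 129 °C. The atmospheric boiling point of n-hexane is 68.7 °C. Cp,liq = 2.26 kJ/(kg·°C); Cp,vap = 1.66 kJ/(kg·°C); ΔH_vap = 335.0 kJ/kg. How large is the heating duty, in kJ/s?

liquid 2.65→68.7 °C: 149.27 kJ/kg
vaporisation at 68.7 °C: 335 kJ/kg
vapour 68.7→129 °C: 100.1 kJ/kg
Δh = 149.27 + 335 + 100.1 = 584.37 kJ/kg
Q = ṁ·Δh = 127.6 kg/min × 584.37 kJ/kg = 74566 kJ/min
|Q| = 1242.8 kW

Q = 1240 kJ/s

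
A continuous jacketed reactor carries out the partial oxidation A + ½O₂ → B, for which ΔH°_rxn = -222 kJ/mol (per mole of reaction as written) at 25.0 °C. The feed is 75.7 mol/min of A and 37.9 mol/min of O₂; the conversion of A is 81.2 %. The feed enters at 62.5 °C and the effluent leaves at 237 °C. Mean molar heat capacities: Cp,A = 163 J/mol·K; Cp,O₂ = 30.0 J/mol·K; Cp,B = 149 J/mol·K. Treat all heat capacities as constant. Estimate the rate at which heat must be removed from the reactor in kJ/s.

Extent of reaction ξ = 0.812 × 75.7 = 61.468 mol/min
Reaction term: ξ·ΔH°_rxn = 61.468 × -222 = -13646 kJ/min
Sensible, feed 62.5→25 °C: -505.35 kJ/min
Outlet flows (mol/min): A 14.232, O₂ 7.1658, B 61.468
Sensible, products 25→237 °C: 2479 kJ/min
Q = ΔH = -11672 kJ/min = -194.54 kW
Heat removed = 194.54 kJ/s

Q_out = 195 kJ/s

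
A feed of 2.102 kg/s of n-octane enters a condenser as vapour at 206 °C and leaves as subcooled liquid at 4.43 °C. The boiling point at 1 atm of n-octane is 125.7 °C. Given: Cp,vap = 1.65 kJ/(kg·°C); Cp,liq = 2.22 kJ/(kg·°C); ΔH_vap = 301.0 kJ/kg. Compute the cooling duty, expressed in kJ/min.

vapour 206→125.7 °C: -132.49 kJ/kg
condensation at 125.7 °C: -301 kJ/kg
liquid 125.7→4.43 °C: -269.22 kJ/kg
Δh = -132.49 + -301 + -269.22 = -702.71 kJ/kg
Q = ṁ·Δh = 2.102 kg/s × -702.71 kJ/kg = -1477.1 kJ/s
|Q| = 1477.1 kW = 88626 kJ/min

Q_c = 88600 kJ/min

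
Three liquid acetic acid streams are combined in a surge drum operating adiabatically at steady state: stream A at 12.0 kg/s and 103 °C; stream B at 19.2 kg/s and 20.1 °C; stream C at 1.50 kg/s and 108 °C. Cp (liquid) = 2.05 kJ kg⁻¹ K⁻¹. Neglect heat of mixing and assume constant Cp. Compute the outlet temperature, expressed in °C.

Energy balance with Q = 0: Σ ṁᵢCp,ᵢ(T_out − Tᵢ) = 0
Σ ṁᵢCp,ᵢTᵢ = 12.0×2.05×103 + 19.2×2.05×20.1 + 1.50×2.05×108 = 3657
Σ ṁᵢCp,ᵢ = 12.0×2.05 + 19.2×2.05 + 1.50×2.05 = 67.035
T_out = 3657 / 67.035 = 54.554 °C

T_out = 54.6 °C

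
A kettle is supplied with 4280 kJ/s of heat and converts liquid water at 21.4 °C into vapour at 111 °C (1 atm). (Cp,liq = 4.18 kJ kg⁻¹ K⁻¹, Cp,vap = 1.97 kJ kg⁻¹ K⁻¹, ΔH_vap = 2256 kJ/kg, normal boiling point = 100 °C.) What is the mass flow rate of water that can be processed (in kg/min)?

Δh = 4.18×(100−21.4) + 2256 + 1.97×(111−100) = 2606.2 kJ/kg
Q = 4280 kJ/s = 4280 kJ/s = 256800 kJ/min
ṁ = Q/Δh = 256800 / 2606.2 = 98.534 kg/min

ṁ = 98.5 kg/min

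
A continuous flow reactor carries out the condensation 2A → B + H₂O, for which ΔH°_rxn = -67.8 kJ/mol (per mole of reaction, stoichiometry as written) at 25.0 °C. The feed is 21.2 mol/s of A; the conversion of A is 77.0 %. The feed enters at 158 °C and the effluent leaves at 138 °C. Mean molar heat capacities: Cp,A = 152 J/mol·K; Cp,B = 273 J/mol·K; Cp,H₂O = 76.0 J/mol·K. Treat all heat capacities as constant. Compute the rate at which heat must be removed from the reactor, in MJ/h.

Extent of reaction ξ = 0.770 × 21.2 / 2 = 8.162 mol/s
Reaction term: ξ·ΔH°_rxn = 8.162 × -67.8 = -553.38 kJ/s
Sensible, feed 158→25 °C: -428.58 kJ/s
Outlet flows (mol/s): A 4.876, B 8.162, H₂O 8.162
Sensible, products 25→138 °C: 405.63 kJ/s
Q = ΔH = -576.33 kJ/s = -576.33 kW
Heat removed = 2074.8 MJ/h

Q_out = 2070 MJ/h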